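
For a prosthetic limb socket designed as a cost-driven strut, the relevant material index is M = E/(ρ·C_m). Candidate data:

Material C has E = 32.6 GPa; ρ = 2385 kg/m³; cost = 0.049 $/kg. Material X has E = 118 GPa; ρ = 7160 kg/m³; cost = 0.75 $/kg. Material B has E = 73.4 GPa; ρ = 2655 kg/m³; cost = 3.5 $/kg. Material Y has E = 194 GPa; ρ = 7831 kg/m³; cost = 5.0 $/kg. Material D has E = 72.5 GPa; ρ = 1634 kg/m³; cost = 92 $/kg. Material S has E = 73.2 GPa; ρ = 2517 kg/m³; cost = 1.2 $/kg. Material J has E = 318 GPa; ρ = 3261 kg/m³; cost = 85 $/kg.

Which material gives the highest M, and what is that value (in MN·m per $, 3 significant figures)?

Evaluate M for each candidate:
  material C: M = 279 MN·m per $
  material S: M = 24.2 MN·m per $
  material X: M = 22.0 MN·m per $
  material B: M = 7.90 MN·m per $
  material Y: M = 4.95 MN·m per $
  material J: M = 1.15 MN·m per $
  material D: M = 0.482 MN·m per $
Material C ranks first.

material C, M = 279 MN·m per $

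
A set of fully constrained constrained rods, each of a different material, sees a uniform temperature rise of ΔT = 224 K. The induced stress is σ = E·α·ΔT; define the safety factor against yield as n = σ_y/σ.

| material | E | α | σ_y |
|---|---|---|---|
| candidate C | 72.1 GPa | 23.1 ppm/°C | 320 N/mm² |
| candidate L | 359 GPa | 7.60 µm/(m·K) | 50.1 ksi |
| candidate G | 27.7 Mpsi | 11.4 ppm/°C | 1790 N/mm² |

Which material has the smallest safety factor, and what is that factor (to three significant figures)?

candidate L, n = 0.565

With everything in SI (GPa, ×10⁻⁶/K, MPa):
  candidate C: E = 72.10, α = 23.1, σ_y = 320.0 → σ = 373 MPa, n = 0.858
  candidate L: E = 359.0, α = 7.60, σ_y = 345.4 → σ = 611 MPa, n = 0.565
  candidate G: E = 191.0, α = 11.4, σ_y = 1790 → σ = 488 MPa, n = 3.67
Smallest n: candidate L with n = 0.565.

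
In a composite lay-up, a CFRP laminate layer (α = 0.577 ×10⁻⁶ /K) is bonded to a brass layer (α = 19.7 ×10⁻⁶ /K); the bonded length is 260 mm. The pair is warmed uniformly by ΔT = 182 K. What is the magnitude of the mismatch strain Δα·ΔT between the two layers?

3.48×10⁻³

Δα = |0.577 − 19.7|×10⁻⁶/K = 19.1×10⁻⁶/K.
Mismatch strain = Δα·ΔT = 19.1×10⁻⁶ × 182.0 = 3.48×10⁻³.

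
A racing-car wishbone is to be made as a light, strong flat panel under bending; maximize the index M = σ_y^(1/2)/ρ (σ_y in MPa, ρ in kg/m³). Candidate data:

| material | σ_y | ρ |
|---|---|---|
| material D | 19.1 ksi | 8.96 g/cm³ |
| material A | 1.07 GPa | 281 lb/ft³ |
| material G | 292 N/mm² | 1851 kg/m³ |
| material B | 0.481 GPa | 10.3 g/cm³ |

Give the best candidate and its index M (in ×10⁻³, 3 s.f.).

material G, M = 9.23×10⁻³

After converting to SI:
  material D: σ_y = 131.7 MPa, ρ = 8960 kg/m³
  material A: σ_y = 1070 MPa, ρ = 4501 kg/m³
  material G: σ_y = 292.0 MPa, ρ = 1851 kg/m³
  material B: σ_y = 481.0 MPa, ρ = 10300 kg/m³
  material G: M = 9.23×10⁻³
  material A: M = 7.27×10⁻³
  material B: M = 2.13×10⁻³
  material D: M = 1.28×10⁻³
The maximum is for material G.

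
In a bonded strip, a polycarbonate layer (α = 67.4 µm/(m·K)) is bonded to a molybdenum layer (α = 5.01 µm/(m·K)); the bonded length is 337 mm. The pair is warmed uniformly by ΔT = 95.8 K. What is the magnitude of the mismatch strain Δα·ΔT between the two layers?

Δα = |67.4 − 5.01|×10⁻⁶/K = 62.4×10⁻⁶/K.
Mismatch strain = Δα·ΔT = 62.4×10⁻⁶ × 95.8 = 5.98×10⁻³.

5.98×10⁻³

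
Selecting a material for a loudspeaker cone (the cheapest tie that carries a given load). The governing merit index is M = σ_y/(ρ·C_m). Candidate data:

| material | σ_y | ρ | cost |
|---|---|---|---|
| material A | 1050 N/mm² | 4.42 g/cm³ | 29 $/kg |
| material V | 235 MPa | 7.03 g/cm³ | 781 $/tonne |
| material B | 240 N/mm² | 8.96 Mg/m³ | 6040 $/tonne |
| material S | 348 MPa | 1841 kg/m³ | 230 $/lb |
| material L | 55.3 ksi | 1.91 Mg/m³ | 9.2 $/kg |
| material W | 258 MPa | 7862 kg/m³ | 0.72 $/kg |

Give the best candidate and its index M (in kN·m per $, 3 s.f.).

material W, M = 45.6 kN·m per $

After converting to SI:
  material A: σ_y = 1050 MPa, ρ = 4420 kg/m³, cost = 29.00 $/kg
  material V: σ_y = 235.0 MPa, ρ = 7030 kg/m³, cost = 0.7810 $/kg
  material B: σ_y = 240.0 MPa, ρ = 8960 kg/m³, cost = 6.040 $/kg
  material S: σ_y = 348.0 MPa, ρ = 1841 kg/m³, cost = 507.1 $/kg
  material L: σ_y = 381.3 MPa, ρ = 1910 kg/m³, cost = 9.200 $/kg
  material W: σ_y = 258.0 MPa, ρ = 7862 kg/m³, cost = 0.7200 $/kg
  material W: M = 45.6 kN·m per $
  material V: M = 42.8 kN·m per $
  material L: M = 21.7 kN·m per $
  material A: M = 8.19 kN·m per $
  material B: M = 4.43 kN·m per $
  material S: M = 0.373 kN·m per $
Highest index: material W.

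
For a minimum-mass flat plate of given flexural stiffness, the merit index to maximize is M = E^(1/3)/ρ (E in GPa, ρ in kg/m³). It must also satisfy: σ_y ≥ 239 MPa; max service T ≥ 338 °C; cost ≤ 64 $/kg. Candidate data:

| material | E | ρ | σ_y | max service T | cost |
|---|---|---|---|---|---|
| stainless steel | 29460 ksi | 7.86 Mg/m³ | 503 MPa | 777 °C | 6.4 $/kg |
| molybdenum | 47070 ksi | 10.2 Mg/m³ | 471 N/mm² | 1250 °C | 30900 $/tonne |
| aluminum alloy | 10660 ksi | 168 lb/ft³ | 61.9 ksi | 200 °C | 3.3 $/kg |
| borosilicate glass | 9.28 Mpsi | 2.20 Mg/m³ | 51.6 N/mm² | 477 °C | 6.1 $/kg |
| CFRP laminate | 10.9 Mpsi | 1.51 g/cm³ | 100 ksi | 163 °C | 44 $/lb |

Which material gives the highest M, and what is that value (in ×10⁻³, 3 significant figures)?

stainless steel, M = 0.748×10⁻³

Screen on constraints: σ_y ≥ 239 MPa; max service T ≥ 338 °C; cost ≤ 64 $/kg. Survivors: stainless steel, molybdenum.
After converting to SI:
  stainless steel: E = 203.1 GPa, ρ = 7860 kg/m³
  molybdenum: E = 324.5 GPa, ρ = 10200 kg/m³
  stainless steel: M = 0.748×10⁻³
  molybdenum: M = 0.674×10⁻³
Stainless steel has the largest M.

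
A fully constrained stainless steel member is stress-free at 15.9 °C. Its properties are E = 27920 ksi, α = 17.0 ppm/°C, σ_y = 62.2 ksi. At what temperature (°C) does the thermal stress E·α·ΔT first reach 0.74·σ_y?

113 °C

E = 27920 ksi = 192.5 GPa.
σ_y = 62.2 ksi = 428.9 MPa.
E·α·ΔT = 317.4 MPa ⇒ ΔT = 317.4 / (192.5×10³ × 17.0×10⁻⁶) = 96.97 K.
T = 15.9 + 96.97 = 112.9 °C.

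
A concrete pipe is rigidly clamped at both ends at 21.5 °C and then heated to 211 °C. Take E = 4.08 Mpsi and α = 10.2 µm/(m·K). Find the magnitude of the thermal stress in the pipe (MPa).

E = 4.08 Mpsi = 28.13 GPa.
ΔT = 189.5 K. Constrained thermal stress σ = E·α·ΔT = 28.13×10³ MPa × 10.2×10⁻⁶ × 189.5 = 54.4 MPa (compressive).

54.4 MPa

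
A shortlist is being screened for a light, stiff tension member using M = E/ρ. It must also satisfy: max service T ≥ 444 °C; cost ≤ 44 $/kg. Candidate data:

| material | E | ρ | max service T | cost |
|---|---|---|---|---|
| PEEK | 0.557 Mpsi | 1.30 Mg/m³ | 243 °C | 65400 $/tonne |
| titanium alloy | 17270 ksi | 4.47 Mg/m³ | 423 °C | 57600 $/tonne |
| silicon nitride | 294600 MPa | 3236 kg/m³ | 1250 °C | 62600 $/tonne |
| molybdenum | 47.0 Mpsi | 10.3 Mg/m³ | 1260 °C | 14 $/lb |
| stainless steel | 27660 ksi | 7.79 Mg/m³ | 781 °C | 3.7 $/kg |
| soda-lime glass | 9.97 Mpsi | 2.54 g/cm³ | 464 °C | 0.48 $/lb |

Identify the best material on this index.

Screen on constraints: max service T ≥ 444 °C; cost ≤ 44 $/kg. Survivors: molybdenum, stainless steel, soda-lime glass.
Putting every candidate on a common basis:
  molybdenum: E = 324.1 GPa, ρ = 10300 kg/m³
  stainless steel: E = 190.7 GPa, ρ = 7790 kg/m³
  soda-lime glass: E = 68.74 GPa, ρ = 2540 kg/m³
  molybdenum: M = 31.5 MN·m/kg
  soda-lime glass: M = 27.1 MN·m/kg
  stainless steel: M = 24.5 MN·m/kg
The maximum is for molybdenum.

molybdenum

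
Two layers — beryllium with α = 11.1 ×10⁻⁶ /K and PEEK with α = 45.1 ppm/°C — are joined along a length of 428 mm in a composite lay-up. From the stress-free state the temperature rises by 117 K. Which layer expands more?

PEEK

α(beryllium) = 11.1×10⁻⁶/K vs α(PEEK) = 45.1×10⁻⁶/K.
Higher α expands more for the same ΔT: PEEK.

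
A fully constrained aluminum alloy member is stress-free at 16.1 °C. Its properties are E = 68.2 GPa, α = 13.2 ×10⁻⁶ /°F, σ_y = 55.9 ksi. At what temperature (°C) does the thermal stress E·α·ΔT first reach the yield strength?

254 °C

α = 13.2×10⁻⁶/°F × 9/5 = 23.8×10⁻⁶/K.
σ_y = 55.9 ksi = 385.4 MPa.
E·α·ΔT = 385.4 MPa ⇒ ΔT = 385.4 / (68.20×10³ × 23.8×10⁻⁶) = 237.8 K.
T = 16.1 + 237.8 = 253.9 °C.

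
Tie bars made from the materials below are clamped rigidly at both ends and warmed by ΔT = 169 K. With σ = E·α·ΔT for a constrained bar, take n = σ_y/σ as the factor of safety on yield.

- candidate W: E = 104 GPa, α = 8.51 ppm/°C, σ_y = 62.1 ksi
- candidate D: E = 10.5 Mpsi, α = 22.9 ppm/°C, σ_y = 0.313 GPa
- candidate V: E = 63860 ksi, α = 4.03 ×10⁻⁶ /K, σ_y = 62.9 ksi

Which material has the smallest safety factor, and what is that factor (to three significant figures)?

candidate D, n = 1.12

With everything in SI (GPa, ×10⁻⁶/K, MPa):
  candidate W: E = 104.0, α = 8.51, σ_y = 428.2 → σ = 150 MPa, n = 2.86
  candidate D: E = 72.39, α = 22.9, σ_y = 313.0 → σ = 280 MPa, n = 1.12
  candidate V: E = 440.3, α = 4.03, σ_y = 433.7 → σ = 300 MPa, n = 1.45
Smallest n: candidate D with n = 1.12.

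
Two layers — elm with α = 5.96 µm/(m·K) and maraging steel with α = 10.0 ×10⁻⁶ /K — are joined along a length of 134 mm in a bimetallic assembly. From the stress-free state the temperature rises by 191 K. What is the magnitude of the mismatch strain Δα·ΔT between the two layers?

Δα = |5.96 − 10.0|×10⁻⁶/K = 4.04×10⁻⁶/K.
Mismatch strain = Δα·ΔT = 4.04×10⁻⁶ × 191.0 = 7.72×10⁻⁴.

7.72×10⁻⁴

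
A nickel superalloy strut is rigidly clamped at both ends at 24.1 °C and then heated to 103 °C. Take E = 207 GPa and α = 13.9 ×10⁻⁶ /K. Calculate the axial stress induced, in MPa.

ΔT = 78.90 K. Constrained thermal stress σ = E·α·ΔT = 207.0×10³ MPa × 13.9×10⁻⁶ × 78.90 = 227 MPa (compressive).

227 MPa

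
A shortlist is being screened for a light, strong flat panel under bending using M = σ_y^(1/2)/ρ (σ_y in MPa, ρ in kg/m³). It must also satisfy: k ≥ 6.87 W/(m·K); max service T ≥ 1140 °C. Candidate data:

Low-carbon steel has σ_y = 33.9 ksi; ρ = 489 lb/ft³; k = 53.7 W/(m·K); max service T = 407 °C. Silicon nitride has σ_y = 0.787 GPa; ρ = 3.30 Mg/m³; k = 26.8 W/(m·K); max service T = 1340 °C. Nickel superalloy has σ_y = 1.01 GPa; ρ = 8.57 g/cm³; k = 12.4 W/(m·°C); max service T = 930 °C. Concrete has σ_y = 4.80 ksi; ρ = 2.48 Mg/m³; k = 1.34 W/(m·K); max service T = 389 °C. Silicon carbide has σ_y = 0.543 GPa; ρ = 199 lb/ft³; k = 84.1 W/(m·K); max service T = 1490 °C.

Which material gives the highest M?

silicon nitride

Screen on constraints: k ≥ 6.87 W/(m·K); max service T ≥ 1140 °C. Survivors: silicon nitride, silicon carbide.
Convert each candidate to consistent units, then evaluate M:
  silicon nitride: σ_y = 787.0 MPa, ρ = 3300 kg/m³
  silicon carbide: σ_y = 543.0 MPa, ρ = 3188 kg/m³
  silicon nitride: M = 8.50×10⁻³
  silicon carbide: M = 7.31×10⁻³
Highest index: silicon nitride.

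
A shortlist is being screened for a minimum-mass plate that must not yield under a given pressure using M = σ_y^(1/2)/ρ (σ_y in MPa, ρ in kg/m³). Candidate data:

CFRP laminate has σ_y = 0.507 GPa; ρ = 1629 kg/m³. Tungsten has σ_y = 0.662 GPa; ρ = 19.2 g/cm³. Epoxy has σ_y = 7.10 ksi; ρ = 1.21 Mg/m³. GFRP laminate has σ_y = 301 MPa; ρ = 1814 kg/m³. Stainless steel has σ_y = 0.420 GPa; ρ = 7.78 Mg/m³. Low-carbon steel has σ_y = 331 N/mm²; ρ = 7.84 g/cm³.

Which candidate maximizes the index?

Normalizing units and computing the index:
  CFRP laminate: σ_y = 507.0 MPa, ρ = 1629 kg/m³
  tungsten: σ_y = 662.0 MPa, ρ = 19200 kg/m³
  epoxy: σ_y = 48.95 MPa, ρ = 1210 kg/m³
  GFRP laminate: σ_y = 301.0 MPa, ρ = 1814 kg/m³
  stainless steel: σ_y = 420.0 MPa, ρ = 7780 kg/m³
  low-carbon steel: σ_y = 331.0 MPa, ρ = 7840 kg/m³
  CFRP laminate: M = 13.8×10⁻³
  GFRP laminate: M = 9.56×10⁻³
  epoxy: M = 5.78×10⁻³
  stainless steel: M = 2.63×10⁻³
  low-carbon steel: M = 2.32×10⁻³
  tungsten: M = 1.34×10⁻³
CFRP laminate ranks first.

CFRP laminate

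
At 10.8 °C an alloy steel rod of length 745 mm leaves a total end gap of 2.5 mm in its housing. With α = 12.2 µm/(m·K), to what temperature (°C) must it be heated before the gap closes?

286 °C

α·L₀·ΔT = 2.5 mm ⇒ ΔT = 2.5 / (12.2×10⁻⁶ × 745.0) = 275.1 K.
T = 10.8 + 275.1 = 285.9 °C.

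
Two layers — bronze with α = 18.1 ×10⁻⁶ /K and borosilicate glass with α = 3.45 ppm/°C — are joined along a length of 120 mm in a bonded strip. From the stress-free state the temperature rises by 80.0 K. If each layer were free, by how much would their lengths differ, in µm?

Δα = |18.1 − 3.45|×10⁻⁶/K = 14.7×10⁻⁶/K.
ΔL_mismatch = Δα·L·ΔT = 14.7×10⁻⁶ × 120.0 mm × 80.0 K = 141 µm.

141 µm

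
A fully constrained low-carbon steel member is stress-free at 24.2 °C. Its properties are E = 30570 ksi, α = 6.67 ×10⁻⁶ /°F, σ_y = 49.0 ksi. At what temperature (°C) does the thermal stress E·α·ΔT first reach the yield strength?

158 °C

E = 30570 ksi = 210.8 GPa.
α = 6.67×10⁻⁶/°F × 9/5 = 12.0×10⁻⁶/K.
σ_y = 49.0 ksi = 337.8 MPa.
E·α·ΔT = 337.8 MPa ⇒ ΔT = 337.8 / (210.8×10³ × 12.0×10⁻⁶) = 133.5 K.
T = 24.2 + 133.5 = 157.7 °C.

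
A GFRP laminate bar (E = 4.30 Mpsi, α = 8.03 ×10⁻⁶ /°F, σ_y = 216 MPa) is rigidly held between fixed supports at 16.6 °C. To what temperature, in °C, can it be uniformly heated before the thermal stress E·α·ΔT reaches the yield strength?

E = 4.30 Mpsi = 29.65 GPa.
α = 8.03×10⁻⁶/°F × 9/5 = 14.5×10⁻⁶/K.
E·α·ΔT = 216.0 MPa ⇒ ΔT = 216.0 / (29.65×10³ × 14.5×10⁻⁶) = 504.1 K.
T = 16.6 + 504.1 = 520.7 °C.

521 °C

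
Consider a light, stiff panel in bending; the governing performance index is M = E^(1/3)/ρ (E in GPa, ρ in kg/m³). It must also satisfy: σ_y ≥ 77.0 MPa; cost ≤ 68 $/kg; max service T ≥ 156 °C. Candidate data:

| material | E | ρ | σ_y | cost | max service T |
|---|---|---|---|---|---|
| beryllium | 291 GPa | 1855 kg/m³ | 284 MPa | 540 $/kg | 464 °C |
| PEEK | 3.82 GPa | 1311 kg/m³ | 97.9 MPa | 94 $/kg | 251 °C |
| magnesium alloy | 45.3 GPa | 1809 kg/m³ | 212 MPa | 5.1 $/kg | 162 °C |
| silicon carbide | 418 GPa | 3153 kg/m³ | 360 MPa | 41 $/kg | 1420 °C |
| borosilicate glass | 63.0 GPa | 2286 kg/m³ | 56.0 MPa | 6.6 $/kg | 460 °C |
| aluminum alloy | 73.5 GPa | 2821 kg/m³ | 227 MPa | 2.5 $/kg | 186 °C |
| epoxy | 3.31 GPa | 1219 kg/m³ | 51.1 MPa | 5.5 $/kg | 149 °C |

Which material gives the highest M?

Screen on constraints: σ_y ≥ 77.0 MPa; cost ≤ 68 $/kg; max service T ≥ 156 °C. Survivors: magnesium alloy, silicon carbide, aluminum alloy.
Computing M directly (units already consistent):
  silicon carbide: M = 2.37×10⁻³
  magnesium alloy: M = 1.97×10⁻³
  aluminum alloy: M = 1.48×10⁻³
Highest index: silicon carbide.

silicon carbide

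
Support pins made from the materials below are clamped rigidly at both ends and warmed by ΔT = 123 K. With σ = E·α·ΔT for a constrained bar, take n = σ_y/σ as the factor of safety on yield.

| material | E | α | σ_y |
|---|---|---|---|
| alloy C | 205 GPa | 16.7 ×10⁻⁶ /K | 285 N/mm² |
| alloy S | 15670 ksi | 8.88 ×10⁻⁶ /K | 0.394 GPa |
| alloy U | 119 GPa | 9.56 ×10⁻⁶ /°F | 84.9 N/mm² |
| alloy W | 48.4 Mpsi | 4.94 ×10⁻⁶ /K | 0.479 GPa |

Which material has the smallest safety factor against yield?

In consistent units (E in GPa, α in ×10⁻⁶/K, σ_y in MPa):
  alloy C: E = 205.0, α = 16.7, σ_y = 285.0 → σ = 421 MPa, n = 0.677
  alloy S: E = 108.0, α = 8.88, σ_y = 394.0 → σ = 118 MPa, n = 3.34
  alloy U: E = 119.0, α = 17.2, σ_y = 84.90 → σ = 252 MPa, n = 0.337
  alloy W: E = 333.7, α = 4.94, σ_y = 479.0 → σ = 203 MPa, n = 2.36
Alloy U has the lowest safety factor, n = 0.337.

alloy U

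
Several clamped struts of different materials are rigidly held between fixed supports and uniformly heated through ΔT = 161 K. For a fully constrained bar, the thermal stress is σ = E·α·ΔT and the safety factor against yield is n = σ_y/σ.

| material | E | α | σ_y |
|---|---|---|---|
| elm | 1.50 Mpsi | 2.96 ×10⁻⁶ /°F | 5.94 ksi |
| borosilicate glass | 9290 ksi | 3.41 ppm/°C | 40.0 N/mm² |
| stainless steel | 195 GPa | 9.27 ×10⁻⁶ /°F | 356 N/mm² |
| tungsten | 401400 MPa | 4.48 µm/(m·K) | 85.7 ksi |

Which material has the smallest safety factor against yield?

With everything in SI (GPa, ×10⁻⁶/K, MPa):
  elm: E = 10.34, α = 5.33, σ_y = 40.95 → σ = 8.87 MPa, n = 4.62
  borosilicate glass: E = 64.05, α = 3.41, σ_y = 40.00 → σ = 35.2 MPa, n = 1.14
  stainless steel: E = 195.0, α = 16.7, σ_y = 356.0 → σ = 524 MPa, n = 0.680
  tungsten: E = 401.4, α = 4.48, σ_y = 590.9 → σ = 290 MPa, n = 2.04
The minimum is stainless steel at n = 0.680.

stainless steel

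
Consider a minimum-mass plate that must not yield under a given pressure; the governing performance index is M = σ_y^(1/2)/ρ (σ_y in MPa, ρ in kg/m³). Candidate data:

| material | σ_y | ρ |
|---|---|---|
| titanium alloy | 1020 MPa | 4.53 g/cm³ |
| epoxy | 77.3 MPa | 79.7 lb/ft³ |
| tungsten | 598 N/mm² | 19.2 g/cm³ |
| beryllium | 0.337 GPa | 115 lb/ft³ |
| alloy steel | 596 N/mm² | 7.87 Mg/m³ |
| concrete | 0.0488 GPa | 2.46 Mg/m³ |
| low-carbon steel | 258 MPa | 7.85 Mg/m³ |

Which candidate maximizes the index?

beryllium

In SI units:
  titanium alloy: σ_y = 1020 MPa, ρ = 4530 kg/m³
  epoxy: σ_y = 77.30 MPa, ρ = 1277 kg/m³
  tungsten: σ_y = 598.0 MPa, ρ = 19200 kg/m³
  beryllium: σ_y = 337.0 MPa, ρ = 1842 kg/m³
  alloy steel: σ_y = 596.0 MPa, ρ = 7870 kg/m³
  concrete: σ_y = 48.80 MPa, ρ = 2460 kg/m³
  low-carbon steel: σ_y = 258.0 MPa, ρ = 7850 kg/m³
  beryllium: M = 9.97×10⁻³
  titanium alloy: M = 7.05×10⁻³
  epoxy: M = 6.89×10⁻³
  alloy steel: M = 3.10×10⁻³
  concrete: M = 2.84×10⁻³
  low-carbon steel: M = 2.05×10⁻³
  tungsten: M = 1.27×10⁻³
Beryllium ranks first.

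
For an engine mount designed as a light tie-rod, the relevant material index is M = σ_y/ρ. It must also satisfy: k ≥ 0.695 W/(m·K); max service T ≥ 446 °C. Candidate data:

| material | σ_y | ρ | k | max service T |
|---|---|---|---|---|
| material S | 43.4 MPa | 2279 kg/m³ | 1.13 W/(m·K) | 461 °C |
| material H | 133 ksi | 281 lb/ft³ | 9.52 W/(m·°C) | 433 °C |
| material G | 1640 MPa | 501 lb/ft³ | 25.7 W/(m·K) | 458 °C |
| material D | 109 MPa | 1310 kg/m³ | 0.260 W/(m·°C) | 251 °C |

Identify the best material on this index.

material G

Screen on constraints: k ≥ 0.695 W/(m·K); max service T ≥ 446 °C. Survivors: material S, material G.
Putting every candidate on a common basis:
  material S: σ_y = 43.40 MPa, ρ = 2279 kg/m³
  material G: σ_y = 1640 MPa, ρ = 8025 kg/m³
  material G: M = 204 kN·m/kg
  material S: M = 19.0 kN·m/kg
The maximum is for material G.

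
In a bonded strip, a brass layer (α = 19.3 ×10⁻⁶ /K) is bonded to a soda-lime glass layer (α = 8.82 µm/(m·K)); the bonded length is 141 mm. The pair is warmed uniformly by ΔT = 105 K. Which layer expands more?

α(brass) = 19.3×10⁻⁶/K vs α(soda-lime glass) = 8.82×10⁻⁶/K.
Higher α expands more for the same ΔT: brass.

brass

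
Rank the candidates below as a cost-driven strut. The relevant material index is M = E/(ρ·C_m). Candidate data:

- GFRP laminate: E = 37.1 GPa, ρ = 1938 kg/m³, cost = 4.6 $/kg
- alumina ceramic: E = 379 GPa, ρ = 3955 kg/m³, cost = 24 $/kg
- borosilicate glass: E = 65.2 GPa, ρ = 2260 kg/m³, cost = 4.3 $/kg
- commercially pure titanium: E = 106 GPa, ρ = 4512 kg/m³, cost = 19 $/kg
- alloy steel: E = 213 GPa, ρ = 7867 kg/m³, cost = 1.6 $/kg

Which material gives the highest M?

alloy steel

Evaluate M for each candidate:
  alloy steel: M = 16.9 MN·m per $
  borosilicate glass: M = 6.71 MN·m per $
  GFRP laminate: M = 4.16 MN·m per $
  alumina ceramic: M = 3.99 MN·m per $
  commercially pure titanium: M = 1.24 MN·m per $
Alloy steel ranks first.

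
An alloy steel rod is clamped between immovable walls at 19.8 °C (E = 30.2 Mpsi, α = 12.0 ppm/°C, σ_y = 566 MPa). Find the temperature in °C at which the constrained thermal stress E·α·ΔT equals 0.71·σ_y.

E = 30.2 Mpsi = 208.2 GPa.
E·α·ΔT = 401.9 MPa ⇒ ΔT = 401.9 / (208.2×10³ × 12.0×10⁻⁶) = 160.8 K.
T = 19.8 + 160.8 = 180.6 °C.

181 °C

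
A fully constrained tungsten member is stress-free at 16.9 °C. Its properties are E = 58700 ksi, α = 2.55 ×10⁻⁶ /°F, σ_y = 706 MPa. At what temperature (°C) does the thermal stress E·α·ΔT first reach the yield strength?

E = 58700 ksi = 404.7 GPa.
α = 2.55×10⁻⁶/°F × 9/5 = 4.59×10⁻⁶/K.
E·α·ΔT = 706.0 MPa ⇒ ΔT = 706.0 / (404.7×10³ × 4.59×10⁻⁶) = 380.0 K.
T = 16.9 + 380.0 = 396.9 °C.

397 °C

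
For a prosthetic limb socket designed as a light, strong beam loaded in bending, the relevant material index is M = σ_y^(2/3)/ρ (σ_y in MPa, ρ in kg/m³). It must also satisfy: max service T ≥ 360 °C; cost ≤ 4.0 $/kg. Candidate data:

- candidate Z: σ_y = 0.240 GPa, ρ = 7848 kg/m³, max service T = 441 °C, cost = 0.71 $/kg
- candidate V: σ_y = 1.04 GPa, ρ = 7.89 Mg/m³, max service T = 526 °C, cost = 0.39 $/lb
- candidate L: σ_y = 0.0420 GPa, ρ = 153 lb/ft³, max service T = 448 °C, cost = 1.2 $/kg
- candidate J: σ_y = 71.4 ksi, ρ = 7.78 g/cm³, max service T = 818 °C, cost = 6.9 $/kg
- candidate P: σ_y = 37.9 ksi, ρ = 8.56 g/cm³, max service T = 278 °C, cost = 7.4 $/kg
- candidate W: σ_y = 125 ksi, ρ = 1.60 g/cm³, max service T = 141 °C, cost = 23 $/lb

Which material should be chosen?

candidate V

Screen on constraints: max service T ≥ 360 °C; cost ≤ 4.0 $/kg. Survivors: candidate Z, candidate V, candidate L.
Putting every candidate on a common basis:
  candidate Z: σ_y = 240.0 MPa, ρ = 7848 kg/m³
  candidate V: σ_y = 1040 MPa, ρ = 7890 kg/m³
  candidate L: σ_y = 42.00 MPa, ρ = 2451 kg/m³
  candidate V: M = 13.0×10⁻³
  candidate L: M = 4.93×10⁻³
  candidate Z: M = 4.92×10⁻³
Candidate V has the largest M.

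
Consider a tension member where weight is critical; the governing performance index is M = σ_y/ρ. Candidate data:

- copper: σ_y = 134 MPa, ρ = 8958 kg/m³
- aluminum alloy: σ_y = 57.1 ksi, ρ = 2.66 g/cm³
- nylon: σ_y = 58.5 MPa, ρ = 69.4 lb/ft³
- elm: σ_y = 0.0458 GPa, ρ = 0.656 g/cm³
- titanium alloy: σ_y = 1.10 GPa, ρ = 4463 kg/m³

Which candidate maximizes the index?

titanium alloy

In SI units:
  copper: σ_y = 134.0 MPa, ρ = 8958 kg/m³
  aluminum alloy: σ_y = 393.7 MPa, ρ = 2660 kg/m³
  nylon: σ_y = 58.50 MPa, ρ = 1112 kg/m³
  elm: σ_y = 45.80 MPa, ρ = 656.0 kg/m³
  titanium alloy: σ_y = 1100 MPa, ρ = 4463 kg/m³
  titanium alloy: M = 246 kN·m/kg
  aluminum alloy: M = 148 kN·m/kg
  elm: M = 69.8 kN·m/kg
  nylon: M = 52.6 kN·m/kg
  copper: M = 15.0 kN·m/kg
Highest index: titanium alloy.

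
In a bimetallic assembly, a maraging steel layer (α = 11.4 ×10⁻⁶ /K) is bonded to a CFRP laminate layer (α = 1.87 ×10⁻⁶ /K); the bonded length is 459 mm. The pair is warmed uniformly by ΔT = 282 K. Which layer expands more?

maraging steel

α(maraging steel) = 11.4×10⁻⁶/K vs α(CFRP laminate) = 1.87×10⁻⁶/K.
Higher α expands more for the same ΔT: maraging steel.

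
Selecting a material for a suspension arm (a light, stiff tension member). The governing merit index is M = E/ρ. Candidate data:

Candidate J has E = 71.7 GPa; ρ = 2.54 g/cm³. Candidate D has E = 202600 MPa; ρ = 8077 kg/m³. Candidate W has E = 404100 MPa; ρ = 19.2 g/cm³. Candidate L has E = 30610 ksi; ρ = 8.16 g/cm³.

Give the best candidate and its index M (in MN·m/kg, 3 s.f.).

After converting to SI:
  candidate J: E = 71.70 GPa, ρ = 2540 kg/m³
  candidate D: E = 202.6 GPa, ρ = 8077 kg/m³
  candidate W: E = 404.1 GPa, ρ = 19200 kg/m³
  candidate L: E = 211.0 GPa, ρ = 8160 kg/m³
  candidate J: M = 28.2 MN·m/kg
  candidate L: M = 25.9 MN·m/kg
  candidate D: M = 25.1 MN·m/kg
  candidate W: M = 21.0 MN·m/kg
The maximum is for candidate J.

candidate J, M = 28.2 MN·m/kg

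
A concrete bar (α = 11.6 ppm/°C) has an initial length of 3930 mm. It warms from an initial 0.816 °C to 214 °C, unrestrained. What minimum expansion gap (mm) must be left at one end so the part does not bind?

ΔT = 214 − 0.816 = 213.2 K.
ΔL = α·L₀·ΔT = 11.6×10⁻⁶ × 3930 mm × 213.2 K = 9.72 mm.

9.72 mm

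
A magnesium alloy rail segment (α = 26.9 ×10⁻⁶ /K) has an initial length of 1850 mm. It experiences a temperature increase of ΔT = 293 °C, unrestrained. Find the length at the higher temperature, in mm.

ΔL = α·L₀·ΔT = 26.9×10⁻⁶ × 1850 mm × 293.0 K = 14.6 mm.
L = L₀ + ΔL = 1850 + 14.6 = 1864.6 mm.

1864.6 mm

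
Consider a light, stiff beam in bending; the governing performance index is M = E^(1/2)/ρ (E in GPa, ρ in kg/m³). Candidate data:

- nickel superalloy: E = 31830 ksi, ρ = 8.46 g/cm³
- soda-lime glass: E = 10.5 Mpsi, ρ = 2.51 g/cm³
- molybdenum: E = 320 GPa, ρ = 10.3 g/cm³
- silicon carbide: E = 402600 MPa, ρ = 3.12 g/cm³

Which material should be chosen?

Normalizing units and computing the index:
  nickel superalloy: E = 219.5 GPa, ρ = 8460 kg/m³
  soda-lime glass: E = 72.39 GPa, ρ = 2510 kg/m³
  molybdenum: E = 320.0 GPa, ρ = 10300 kg/m³
  silicon carbide: E = 402.6 GPa, ρ = 3120 kg/m³
  silicon carbide: M = 6.43×10⁻³
  soda-lime glass: M = 3.39×10⁻³
  nickel superalloy: M = 1.75×10⁻³
  molybdenum: M = 1.74×10⁻³
Highest index: silicon carbide.

silicon carbide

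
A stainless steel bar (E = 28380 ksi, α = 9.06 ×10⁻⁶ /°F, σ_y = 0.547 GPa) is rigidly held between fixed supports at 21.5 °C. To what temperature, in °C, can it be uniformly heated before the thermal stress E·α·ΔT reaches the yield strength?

193 °C

E = 28380 ksi = 195.7 GPa.
α = 9.06×10⁻⁶/°F × 9/5 = 16.3×10⁻⁶/K.
σ_y = 0.547 GPa = 547.0 MPa.
E·α·ΔT = 547.0 MPa ⇒ ΔT = 547.0 / (195.7×10³ × 16.3×10⁻⁶) = 171.4 K.
T = 21.5 + 171.4 = 192.9 °C.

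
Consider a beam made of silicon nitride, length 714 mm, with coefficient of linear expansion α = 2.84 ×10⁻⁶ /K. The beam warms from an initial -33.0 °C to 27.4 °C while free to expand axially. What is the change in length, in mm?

0.122 mm

ΔT = 27.4 − (-33.0) = 60.40 K.
ΔL = α·L₀·ΔT = 2.84×10⁻⁶ × 714 mm × 60.40 K = 0.122 mm.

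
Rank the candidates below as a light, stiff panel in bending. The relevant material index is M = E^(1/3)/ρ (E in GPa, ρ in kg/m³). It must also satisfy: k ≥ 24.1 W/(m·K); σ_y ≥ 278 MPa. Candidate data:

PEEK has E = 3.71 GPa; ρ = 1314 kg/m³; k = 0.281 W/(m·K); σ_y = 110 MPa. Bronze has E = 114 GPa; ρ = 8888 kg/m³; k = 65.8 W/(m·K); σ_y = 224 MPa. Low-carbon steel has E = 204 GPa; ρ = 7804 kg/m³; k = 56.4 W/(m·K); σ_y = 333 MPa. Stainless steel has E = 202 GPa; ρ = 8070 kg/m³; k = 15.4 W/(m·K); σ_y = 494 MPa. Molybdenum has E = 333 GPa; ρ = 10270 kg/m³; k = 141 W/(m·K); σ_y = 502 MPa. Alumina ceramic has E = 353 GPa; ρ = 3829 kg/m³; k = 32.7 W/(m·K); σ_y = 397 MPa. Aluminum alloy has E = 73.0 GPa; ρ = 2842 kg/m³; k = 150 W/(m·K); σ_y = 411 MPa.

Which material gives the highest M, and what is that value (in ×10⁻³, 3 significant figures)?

alumina ceramic, M = 1.85×10⁻³

Screen on constraints: k ≥ 24.1 W/(m·K); σ_y ≥ 278 MPa. Survivors: low-carbon steel, molybdenum, alumina ceramic, aluminum alloy.
Computing M directly (units already consistent):
  alumina ceramic: M = 1.85×10⁻³
  aluminum alloy: M = 1.47×10⁻³
  low-carbon steel: M = 0.754×10⁻³
  molybdenum: M = 0.675×10⁻³
Highest index: alumina ceramic.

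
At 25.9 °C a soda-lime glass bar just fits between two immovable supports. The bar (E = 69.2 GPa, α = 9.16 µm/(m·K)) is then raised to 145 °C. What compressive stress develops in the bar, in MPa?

ΔT = 119.1 K. Constrained thermal stress σ = E·α·ΔT = 69.20×10³ MPa × 9.16×10⁻⁶ × 119.1 = 75.5 MPa (compressive).

75.5 MPa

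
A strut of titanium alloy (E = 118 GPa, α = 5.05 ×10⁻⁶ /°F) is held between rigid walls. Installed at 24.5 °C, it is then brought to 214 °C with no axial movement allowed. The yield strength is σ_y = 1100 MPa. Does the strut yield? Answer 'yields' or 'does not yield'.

does not yield

α = 5.05×10⁻⁶/°F × 9/5 = 9.09×10⁻⁶/K.
ΔT = 189.5 K. Constrained thermal stress σ = E·α·ΔT = 118.0×10³ MPa × 9.09×10⁻⁶ × 189.5 = 203 MPa (compressive).
Compare to σ_y = 1100 MPa: σ < σ_y, so it does not yield.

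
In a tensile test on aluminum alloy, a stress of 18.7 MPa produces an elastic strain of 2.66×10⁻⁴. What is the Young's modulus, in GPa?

E = σ/ε = 18.7 MPa / 2.66×10⁻⁴ = 70300 MPa = 70.3 GPa.

70.3 GPa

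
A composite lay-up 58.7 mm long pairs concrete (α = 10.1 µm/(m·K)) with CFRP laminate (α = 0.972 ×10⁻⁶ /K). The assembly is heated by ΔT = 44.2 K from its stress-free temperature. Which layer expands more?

α(concrete) = 10.1×10⁻⁶/K vs α(CFRP laminate) = 0.972×10⁻⁶/K.
Higher α expands more for the same ΔT: concrete.

concrete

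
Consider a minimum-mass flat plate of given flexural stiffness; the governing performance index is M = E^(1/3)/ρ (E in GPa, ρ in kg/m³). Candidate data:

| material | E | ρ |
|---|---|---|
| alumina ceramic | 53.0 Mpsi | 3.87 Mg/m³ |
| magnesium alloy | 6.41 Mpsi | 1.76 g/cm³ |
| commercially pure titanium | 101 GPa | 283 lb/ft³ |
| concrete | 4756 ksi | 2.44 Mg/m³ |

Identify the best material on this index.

In SI units:
  alumina ceramic: E = 365.4 GPa, ρ = 3870 kg/m³
  magnesium alloy: E = 44.20 GPa, ρ = 1760 kg/m³
  commercially pure titanium: E = 101.0 GPa, ρ = 4533 kg/m³
  concrete: E = 32.79 GPa, ρ = 2440 kg/m³
  magnesium alloy: M = 2.01×10⁻³
  alumina ceramic: M = 1.85×10⁻³
  concrete: M = 1.31×10⁻³
  commercially pure titanium: M = 1.03×10⁻³
Highest index: magnesium alloy.

magnesium alloy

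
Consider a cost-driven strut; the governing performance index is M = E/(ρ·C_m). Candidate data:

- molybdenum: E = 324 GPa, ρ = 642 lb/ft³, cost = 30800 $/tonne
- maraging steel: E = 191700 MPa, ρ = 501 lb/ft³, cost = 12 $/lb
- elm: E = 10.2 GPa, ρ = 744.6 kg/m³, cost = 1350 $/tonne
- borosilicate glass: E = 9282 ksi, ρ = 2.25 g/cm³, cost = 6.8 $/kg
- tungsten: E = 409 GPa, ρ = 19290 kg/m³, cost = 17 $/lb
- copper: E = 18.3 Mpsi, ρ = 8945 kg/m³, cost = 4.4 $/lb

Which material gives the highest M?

After converting to SI:
  molybdenum: E = 324.0 GPa, ρ = 10280 kg/m³, cost = 30.80 $/kg
  maraging steel: E = 191.7 GPa, ρ = 8025 kg/m³, cost = 26.46 $/kg
  elm: E = 10.20 GPa, ρ = 744.6 kg/m³, cost = 1.350 $/kg
  borosilicate glass: E = 64.00 GPa, ρ = 2250 kg/m³, cost = 6.800 $/kg
  tungsten: E = 409.0 GPa, ρ = 19290 kg/m³, cost = 37.48 $/kg
  copper: E = 126.2 GPa, ρ = 8945 kg/m³, cost = 9.700 $/kg
  elm: M = 10.1 MN·m per $
  borosilicate glass: M = 4.18 MN·m per $
  copper: M = 1.45 MN·m per $
  molybdenum: M = 1.02 MN·m per $
  maraging steel: M = 0.903 MN·m per $
  tungsten: M = 0.566 MN·m per $
Elm ranks first.

elm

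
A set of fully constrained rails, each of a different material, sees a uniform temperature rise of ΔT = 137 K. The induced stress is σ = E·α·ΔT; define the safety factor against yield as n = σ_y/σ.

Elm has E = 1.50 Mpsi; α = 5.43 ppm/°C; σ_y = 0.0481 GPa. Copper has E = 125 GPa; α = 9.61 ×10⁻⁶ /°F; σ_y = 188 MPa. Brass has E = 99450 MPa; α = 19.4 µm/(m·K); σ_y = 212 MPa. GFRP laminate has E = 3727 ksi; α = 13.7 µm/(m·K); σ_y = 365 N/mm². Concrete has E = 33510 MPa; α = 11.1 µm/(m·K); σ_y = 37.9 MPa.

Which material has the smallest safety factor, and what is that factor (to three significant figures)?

Per material, after unit conversion:
  elm: E = 10.34, α = 5.43, σ_y = 48.10 → σ = 7.69 MPa, n = 6.25
  copper: E = 125.0, α = 17.3, σ_y = 188.0 → σ = 296 MPa, n = 0.635
  brass: E = 99.45, α = 19.4, σ_y = 212.0 → σ = 264 MPa, n = 0.802
  GFRP laminate: E = 25.70, α = 13.7, σ_y = 365.0 → σ = 48.2 MPa, n = 7.57
  concrete: E = 33.51, α = 11.1, σ_y = 37.90 → σ = 51.0 MPa, n = 0.744
Smallest n: copper with n = 0.635.

copper, n = 0.635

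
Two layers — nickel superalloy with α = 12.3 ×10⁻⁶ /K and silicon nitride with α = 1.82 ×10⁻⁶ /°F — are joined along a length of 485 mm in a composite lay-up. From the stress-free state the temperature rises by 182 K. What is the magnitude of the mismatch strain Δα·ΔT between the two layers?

silicon nitride: α = 1.82×10⁻⁶/°F × 9/5 = 3.28×10⁻⁶/K.
Δα = |12.3 − 3.28|×10⁻⁶/K = 9.02×10⁻⁶/K.
Mismatch strain = Δα·ΔT = 9.02×10⁻⁶ × 182.0 = 1.64×10⁻³.

1.64×10⁻³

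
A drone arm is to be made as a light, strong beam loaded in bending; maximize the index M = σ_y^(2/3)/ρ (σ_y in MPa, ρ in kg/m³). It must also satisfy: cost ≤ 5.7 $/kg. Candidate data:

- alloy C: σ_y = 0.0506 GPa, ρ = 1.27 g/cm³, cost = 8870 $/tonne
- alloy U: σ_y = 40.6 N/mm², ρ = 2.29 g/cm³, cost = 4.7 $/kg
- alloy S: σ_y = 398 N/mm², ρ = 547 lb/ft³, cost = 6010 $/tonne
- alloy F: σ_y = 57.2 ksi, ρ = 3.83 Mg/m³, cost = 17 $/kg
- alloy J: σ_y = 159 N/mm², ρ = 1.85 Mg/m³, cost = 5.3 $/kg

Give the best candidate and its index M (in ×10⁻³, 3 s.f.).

alloy J, M = 15.9×10⁻³

Screen on constraints: cost ≤ 5.7 $/kg. Survivors: alloy U, alloy J.
Putting every candidate on a common basis:
  alloy U: σ_y = 40.60 MPa, ρ = 2290 kg/m³
  alloy J: σ_y = 159.0 MPa, ρ = 1850 kg/m³
  alloy J: M = 15.9×10⁻³
  alloy U: M = 5.16×10⁻³
The maximum is for alloy J.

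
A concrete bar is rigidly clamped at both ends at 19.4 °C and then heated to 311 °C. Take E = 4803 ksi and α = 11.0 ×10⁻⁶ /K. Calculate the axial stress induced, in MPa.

106 MPa

E = 4803 ksi = 33.12 GPa.
ΔT = 291.6 K. Constrained thermal stress σ = E·α·ΔT = 33.12×10³ MPa × 11.0×10⁻⁶ × 291.6 = 106 MPa (compressive).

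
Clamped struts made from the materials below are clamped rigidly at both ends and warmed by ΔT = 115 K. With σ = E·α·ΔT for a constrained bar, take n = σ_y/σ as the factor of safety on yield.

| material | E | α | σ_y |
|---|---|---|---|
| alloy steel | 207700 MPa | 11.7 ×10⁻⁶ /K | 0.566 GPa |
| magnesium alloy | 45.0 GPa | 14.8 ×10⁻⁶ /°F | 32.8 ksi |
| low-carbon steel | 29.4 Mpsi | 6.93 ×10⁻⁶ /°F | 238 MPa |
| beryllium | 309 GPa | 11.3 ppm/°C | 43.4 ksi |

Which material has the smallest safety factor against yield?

beryllium

Converting E to GPa, α to ×10⁻⁶/K, σ_y to MPa, then σ and n for each:
  alloy steel: E = 207.7, α = 11.7, σ_y = 566.0 → σ = 279 MPa, n = 2.03
  magnesium alloy: E = 45.00, α = 26.6, σ_y = 226.1 → σ = 138 MPa, n = 1.64
  low-carbon steel: E = 202.7, α = 12.5, σ_y = 238.0 → σ = 291 MPa, n = 0.818
  beryllium: E = 309.0, α = 11.3, σ_y = 299.2 → σ = 402 MPa, n = 0.745
The minimum is beryllium at n = 0.745.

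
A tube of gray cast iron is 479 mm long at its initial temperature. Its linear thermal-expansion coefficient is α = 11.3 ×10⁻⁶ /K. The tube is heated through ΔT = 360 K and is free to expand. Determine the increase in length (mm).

ΔL = α·L₀·ΔT = 11.3×10⁻⁶ × 479 mm × 360.0 K = 1.95 mm.

1.95 mm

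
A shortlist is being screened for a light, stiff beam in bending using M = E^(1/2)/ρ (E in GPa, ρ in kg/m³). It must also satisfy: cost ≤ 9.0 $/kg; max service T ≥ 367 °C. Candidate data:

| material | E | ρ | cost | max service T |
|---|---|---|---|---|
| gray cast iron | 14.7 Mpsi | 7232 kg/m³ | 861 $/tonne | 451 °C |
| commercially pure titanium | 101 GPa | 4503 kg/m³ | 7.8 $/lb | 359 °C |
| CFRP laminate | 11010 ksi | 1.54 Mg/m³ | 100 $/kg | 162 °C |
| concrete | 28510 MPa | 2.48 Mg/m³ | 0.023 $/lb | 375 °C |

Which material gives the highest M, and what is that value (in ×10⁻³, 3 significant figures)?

Screen on constraints: cost ≤ 9.0 $/kg; max service T ≥ 367 °C. Survivors: gray cast iron, concrete.
After converting to SI:
  gray cast iron: E = 101.4 GPa, ρ = 7232 kg/m³
  concrete: E = 28.51 GPa, ρ = 2480 kg/m³
  concrete: M = 2.15×10⁻³
  gray cast iron: M = 1.39×10⁻³
Concrete has the largest M.

concrete, M = 2.15×10⁻³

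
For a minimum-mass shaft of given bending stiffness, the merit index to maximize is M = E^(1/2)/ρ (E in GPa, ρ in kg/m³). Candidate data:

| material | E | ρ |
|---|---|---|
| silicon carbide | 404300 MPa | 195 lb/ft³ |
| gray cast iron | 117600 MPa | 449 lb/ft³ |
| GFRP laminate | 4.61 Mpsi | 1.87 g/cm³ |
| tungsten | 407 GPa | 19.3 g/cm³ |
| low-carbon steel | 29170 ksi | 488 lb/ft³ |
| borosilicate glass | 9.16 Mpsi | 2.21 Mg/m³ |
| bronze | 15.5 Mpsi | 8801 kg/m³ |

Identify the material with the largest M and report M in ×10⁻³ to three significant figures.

silicon carbide, M = 6.44×10⁻³

Putting every candidate on a common basis:
  silicon carbide: E = 404.3 GPa, ρ = 3124 kg/m³
  gray cast iron: E = 117.6 GPa, ρ = 7192 kg/m³
  GFRP laminate: E = 31.78 GPa, ρ = 1870 kg/m³
  tungsten: E = 407.0 GPa, ρ = 19300 kg/m³
  low-carbon steel: E = 201.1 GPa, ρ = 7817 kg/m³
  borosilicate glass: E = 63.16 GPa, ρ = 2210 kg/m³
  bronze: E = 106.9 GPa, ρ = 8801 kg/m³
  silicon carbide: M = 6.44×10⁻³
  borosilicate glass: M = 3.60×10⁻³
  GFRP laminate: M = 3.01×10⁻³
  low-carbon steel: M = 1.81×10⁻³
  gray cast iron: M = 1.51×10⁻³
  bronze: M = 1.17×10⁻³
  tungsten: M = 1.05×10⁻³
Silicon carbide has the largest M.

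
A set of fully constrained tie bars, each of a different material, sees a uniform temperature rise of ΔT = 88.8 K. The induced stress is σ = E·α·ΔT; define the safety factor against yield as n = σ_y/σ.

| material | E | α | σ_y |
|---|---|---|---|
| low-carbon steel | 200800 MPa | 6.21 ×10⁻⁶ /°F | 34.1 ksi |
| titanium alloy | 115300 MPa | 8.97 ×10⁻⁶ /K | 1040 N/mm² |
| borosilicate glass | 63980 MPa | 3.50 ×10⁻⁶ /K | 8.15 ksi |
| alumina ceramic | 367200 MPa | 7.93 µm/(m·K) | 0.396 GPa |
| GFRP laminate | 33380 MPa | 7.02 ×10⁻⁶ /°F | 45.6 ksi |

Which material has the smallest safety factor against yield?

low-carbon steel

With everything in SI (GPa, ×10⁻⁶/K, MPa):
  low-carbon steel: E = 200.8, α = 11.2, σ_y = 235.1 → σ = 199 MPa, n = 1.18
  titanium alloy: E = 115.3, α = 8.97, σ_y = 1040 → σ = 91.8 MPa, n = 11.3
  borosilicate glass: E = 63.98, α = 3.50, σ_y = 56.19 → σ = 19.9 MPa, n = 2.83
  alumina ceramic: E = 367.2, α = 7.93, σ_y = 396.0 → σ = 259 MPa, n = 1.53
  GFRP laminate: E = 33.38, α = 12.6, σ_y = 314.4 → σ = 37.5 MPa, n = 8.39
The minimum is low-carbon steel at n = 1.18.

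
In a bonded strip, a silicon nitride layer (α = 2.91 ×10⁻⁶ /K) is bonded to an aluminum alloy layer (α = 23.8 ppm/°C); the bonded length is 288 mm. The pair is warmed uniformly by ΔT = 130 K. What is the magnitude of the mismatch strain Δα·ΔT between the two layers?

2.72×10⁻³

Δα = |2.91 − 23.8|×10⁻⁶/K = 20.9×10⁻⁶/K.
Mismatch strain = Δα·ΔT = 20.9×10⁻⁶ × 130.0 = 2.72×10⁻³.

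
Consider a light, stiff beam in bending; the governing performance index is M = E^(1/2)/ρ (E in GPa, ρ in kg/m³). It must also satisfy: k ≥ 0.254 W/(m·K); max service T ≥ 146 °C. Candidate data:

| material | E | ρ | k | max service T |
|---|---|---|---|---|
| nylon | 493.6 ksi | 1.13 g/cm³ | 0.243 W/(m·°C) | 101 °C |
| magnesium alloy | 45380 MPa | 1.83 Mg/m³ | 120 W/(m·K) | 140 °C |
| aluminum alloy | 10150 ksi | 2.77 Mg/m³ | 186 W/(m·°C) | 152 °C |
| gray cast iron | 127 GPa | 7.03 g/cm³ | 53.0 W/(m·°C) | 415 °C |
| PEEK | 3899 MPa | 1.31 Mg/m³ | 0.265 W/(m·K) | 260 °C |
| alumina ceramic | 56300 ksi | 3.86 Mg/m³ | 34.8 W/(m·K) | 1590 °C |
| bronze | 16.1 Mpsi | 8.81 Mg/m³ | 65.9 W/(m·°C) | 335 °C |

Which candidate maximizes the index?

Screen on constraints: k ≥ 0.254 W/(m·K); max service T ≥ 146 °C. Survivors: aluminum alloy, gray cast iron, PEEK, alumina ceramic, bronze.
After converting to SI:
  aluminum alloy: E = 69.98 GPa, ρ = 2770 kg/m³
  gray cast iron: E = 127.0 GPa, ρ = 7030 kg/m³
  PEEK: E = 3.899 GPa, ρ = 1310 kg/m³
  alumina ceramic: E = 388.2 GPa, ρ = 3860 kg/m³
  bronze: E = 111.0 GPa, ρ = 8810 kg/m³
  alumina ceramic: M = 5.10×10⁻³
  aluminum alloy: M = 3.02×10⁻³
  gray cast iron: M = 1.60×10⁻³
  PEEK: M = 1.51×10⁻³
  bronze: M = 1.20×10⁻³
The maximum is for alumina ceramic.

alumina ceramic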